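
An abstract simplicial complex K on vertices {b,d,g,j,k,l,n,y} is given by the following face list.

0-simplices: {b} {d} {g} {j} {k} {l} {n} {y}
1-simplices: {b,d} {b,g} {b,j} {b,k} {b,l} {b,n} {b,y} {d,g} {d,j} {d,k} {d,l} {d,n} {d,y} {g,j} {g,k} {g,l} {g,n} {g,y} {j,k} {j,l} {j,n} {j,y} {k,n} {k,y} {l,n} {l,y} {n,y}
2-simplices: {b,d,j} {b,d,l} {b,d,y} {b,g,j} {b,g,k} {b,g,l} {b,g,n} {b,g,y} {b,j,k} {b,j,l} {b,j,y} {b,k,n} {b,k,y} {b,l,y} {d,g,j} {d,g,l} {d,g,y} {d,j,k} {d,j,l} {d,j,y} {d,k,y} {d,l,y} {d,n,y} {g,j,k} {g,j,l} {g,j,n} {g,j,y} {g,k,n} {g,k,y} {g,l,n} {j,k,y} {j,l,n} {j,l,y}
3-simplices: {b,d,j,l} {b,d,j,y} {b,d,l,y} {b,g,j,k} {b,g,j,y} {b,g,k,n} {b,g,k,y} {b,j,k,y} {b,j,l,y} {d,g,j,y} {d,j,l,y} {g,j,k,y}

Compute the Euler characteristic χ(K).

χ(K)=2

n_0=8 n_1=27 n_2=33 n_3=12
χ=+8−27+33−12=2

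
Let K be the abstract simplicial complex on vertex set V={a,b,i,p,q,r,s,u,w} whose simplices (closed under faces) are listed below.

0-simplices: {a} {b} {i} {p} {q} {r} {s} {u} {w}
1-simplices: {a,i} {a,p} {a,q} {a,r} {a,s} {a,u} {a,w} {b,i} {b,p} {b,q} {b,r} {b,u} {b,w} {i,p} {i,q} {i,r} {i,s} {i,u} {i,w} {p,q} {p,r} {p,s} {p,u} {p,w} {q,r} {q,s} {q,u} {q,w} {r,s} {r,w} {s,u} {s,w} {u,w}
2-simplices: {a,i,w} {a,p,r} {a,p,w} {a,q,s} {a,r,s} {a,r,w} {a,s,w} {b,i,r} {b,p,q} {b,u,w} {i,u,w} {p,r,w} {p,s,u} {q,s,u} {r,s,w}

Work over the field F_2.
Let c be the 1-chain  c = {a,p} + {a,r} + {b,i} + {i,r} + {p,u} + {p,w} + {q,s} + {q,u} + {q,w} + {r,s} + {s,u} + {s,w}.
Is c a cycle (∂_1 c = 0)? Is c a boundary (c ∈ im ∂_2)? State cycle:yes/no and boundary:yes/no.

n_0=9 n_1=33 n_2=15  [Z2]
∂1: piv[ai,ap,aq,ar,as,au,aw,bi] rk=8  ker:bp,bq,br,bu,bw,ip,iq,ir,is,iu,iw,pq,pr,ps,pu,pw,qr,qs,qu,qw,rs,rw,su,sw,uw
∂2: piv[aiw,apr,apw,aqs,ars,arw,asw,bir,bpq,buw,iuw,psu,qsu] rk=13  ker:prw,rsw
∂1c = {b} + {p} + {q} + {r} + {u} + {w}

cycle:no boundary:no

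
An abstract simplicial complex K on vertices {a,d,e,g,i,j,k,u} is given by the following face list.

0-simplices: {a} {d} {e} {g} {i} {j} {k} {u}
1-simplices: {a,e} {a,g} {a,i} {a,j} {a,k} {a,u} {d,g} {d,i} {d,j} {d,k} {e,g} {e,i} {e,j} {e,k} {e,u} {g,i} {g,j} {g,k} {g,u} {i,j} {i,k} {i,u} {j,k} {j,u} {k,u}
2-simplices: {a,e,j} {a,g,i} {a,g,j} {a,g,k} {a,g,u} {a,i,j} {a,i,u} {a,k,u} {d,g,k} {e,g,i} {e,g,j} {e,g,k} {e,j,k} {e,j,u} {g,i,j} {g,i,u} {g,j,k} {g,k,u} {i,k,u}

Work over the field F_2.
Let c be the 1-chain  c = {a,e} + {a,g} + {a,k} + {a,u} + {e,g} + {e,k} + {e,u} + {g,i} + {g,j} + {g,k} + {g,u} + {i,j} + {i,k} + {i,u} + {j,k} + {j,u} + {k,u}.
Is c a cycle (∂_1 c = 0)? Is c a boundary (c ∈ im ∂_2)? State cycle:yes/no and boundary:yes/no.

n_0=8 n_1=25 n_2=19  [Z2]
∂1: piv[ae,ag,ai,aj,ak,au,dg] rk=7  ker:di,dj,dk,eg,ei,ej,ek,eu,gi,gj,gk,gu,ij,ik,iu,jk,ju,ku
∂2: piv[aej,agi,agj,agk,agu,aij,aiu,aku,dgk,egi,egj,egk,ejk,eju,iku] rk=15  ker:gij,giu,gjk,gku
∂1c = 0
c vs im∂2: reduces to 0 ⇒ boundary

cycle:yes boundary:yes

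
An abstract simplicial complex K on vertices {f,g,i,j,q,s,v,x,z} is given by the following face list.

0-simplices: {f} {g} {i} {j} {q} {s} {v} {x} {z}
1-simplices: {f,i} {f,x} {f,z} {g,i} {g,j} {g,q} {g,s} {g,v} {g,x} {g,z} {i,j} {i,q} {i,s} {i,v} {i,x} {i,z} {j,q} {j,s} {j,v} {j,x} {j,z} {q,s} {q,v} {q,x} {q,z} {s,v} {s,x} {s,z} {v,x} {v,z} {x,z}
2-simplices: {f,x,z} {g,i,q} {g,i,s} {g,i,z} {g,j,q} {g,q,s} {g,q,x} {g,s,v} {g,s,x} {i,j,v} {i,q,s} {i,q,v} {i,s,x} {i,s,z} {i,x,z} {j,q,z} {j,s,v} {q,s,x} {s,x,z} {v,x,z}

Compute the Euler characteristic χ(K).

χ(K)=-2

n_0=9 n_1=31 n_2=20
χ=+9−31+20=-2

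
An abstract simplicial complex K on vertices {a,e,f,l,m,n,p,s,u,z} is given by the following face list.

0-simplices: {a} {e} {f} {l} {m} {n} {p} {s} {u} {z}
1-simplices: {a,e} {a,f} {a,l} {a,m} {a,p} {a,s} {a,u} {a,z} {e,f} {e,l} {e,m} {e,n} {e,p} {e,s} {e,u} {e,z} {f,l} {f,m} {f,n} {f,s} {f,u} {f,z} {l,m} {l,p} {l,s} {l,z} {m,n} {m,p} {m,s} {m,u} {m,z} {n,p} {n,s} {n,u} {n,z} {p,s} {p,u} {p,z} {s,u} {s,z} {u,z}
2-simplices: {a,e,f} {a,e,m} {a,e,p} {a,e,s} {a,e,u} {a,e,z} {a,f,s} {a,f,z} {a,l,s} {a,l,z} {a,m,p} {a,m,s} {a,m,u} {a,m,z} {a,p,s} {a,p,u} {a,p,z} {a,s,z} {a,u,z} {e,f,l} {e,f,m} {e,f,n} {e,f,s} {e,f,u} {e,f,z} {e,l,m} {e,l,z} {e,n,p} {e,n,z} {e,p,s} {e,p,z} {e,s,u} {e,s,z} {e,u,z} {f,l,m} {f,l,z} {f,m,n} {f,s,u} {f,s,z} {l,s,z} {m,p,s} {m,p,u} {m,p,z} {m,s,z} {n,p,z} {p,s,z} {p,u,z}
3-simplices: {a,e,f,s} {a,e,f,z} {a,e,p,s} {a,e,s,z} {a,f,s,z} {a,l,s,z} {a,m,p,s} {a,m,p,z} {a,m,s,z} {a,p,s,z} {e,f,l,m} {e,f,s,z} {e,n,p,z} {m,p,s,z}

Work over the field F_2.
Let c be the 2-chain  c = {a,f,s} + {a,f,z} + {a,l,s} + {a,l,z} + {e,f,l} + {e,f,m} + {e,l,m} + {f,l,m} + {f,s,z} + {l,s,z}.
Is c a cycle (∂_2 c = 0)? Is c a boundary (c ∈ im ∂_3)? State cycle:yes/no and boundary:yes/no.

n_0=10 n_1=41 n_2=47 n_3=14  [Z2]
∂1: piv[ae,af,al,am,ap,as,au,az,en] rk=9  ker:ef,el,em,ep,es,eu,ez,fl,fm,fn,fs,fu,fz,lm,lp,ls,lz,mn,mp,ms,mu,mz,np,ns,nu,nz,ps,pu,pz,su,sz,uz
∂2: piv[aef,aem,aep,aes,aeu,aez,afs,afz,als,alz,amp,ams,amu,amz,aps,apu,apz,asz,auz,efl,efm,efn,efu,elm,elz,enp,enz,esu,fmn] rk=29  ker:efs,efz,eps,epz,esz,euz,flm,flz,fsu,fsz,lsz,mps,mpu,mpz,msz,npz,psz,puz
∂3: piv[aefs,aefz,aeps,aesz,afsz,alsz,amps,ampz,amsz,apsz,eflm,enpz] rk=12  ker:efsz,mpsz
∂2c = 0
c vs im∂3: reduces to 0 ⇒ boundary

cycle:yes boundary:yes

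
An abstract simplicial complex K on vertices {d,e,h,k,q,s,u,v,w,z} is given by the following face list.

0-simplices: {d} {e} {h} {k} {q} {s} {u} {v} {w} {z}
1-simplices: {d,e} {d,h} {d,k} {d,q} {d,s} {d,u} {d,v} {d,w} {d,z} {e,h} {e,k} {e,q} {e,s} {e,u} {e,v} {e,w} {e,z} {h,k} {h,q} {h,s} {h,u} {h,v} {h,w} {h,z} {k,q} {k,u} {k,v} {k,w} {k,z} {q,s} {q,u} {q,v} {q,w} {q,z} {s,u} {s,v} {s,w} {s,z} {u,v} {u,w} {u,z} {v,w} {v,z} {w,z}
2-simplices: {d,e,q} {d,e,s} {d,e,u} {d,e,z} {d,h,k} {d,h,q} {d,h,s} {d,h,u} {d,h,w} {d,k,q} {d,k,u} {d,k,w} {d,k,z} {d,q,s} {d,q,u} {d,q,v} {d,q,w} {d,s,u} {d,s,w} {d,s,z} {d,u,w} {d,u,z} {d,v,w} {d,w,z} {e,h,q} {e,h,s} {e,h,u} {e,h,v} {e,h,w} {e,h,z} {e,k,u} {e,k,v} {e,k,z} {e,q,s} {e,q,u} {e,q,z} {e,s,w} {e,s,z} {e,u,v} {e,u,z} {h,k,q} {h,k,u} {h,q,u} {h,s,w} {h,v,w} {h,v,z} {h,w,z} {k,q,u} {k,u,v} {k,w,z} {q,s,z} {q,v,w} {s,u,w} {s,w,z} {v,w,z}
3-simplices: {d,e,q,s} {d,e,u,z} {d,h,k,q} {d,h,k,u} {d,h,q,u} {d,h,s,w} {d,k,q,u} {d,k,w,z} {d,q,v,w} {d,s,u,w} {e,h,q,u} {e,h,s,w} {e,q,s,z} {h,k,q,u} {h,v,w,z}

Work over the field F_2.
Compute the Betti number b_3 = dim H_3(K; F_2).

b_3=1

n_0=10 n_1=44 n_2=55 n_3=15  [Z2]
∂1: piv[de,dh,dk,dq,ds,du,dv,dw,dz] rk=9  ker:eh,ek,eq,es,eu,ev,ew,ez,hk,hq,hs,hu,hv,hw,hz,kq,ku,kv,kw,kz,qs,qu,qv,qw,qz,su,sv,sw,sz,uv,uw,uz,vw,vz,wz
∂2: piv[deq,des,deu,dez,dhk,dhq,dhs,dhu,dhw,dkq,dku,dkw,dkz,dqs,dqu,dqv,dqw,dsu,dsw,dsz,duw,duz,dvw,dwz,ehq,ehv,ehw,ehz,eku,ekv,eqz,euv,hvw,hvz] rk=34  ker:ehs,ehu,ekz,eqs,equ,esw,esz,euz,hkq,hku,hqu,hsw,hwz,kqu,kuv,kwz,qsz,qvw,suw,swz,vwz
∂3: piv[deqs,deuz,dhkq,dhku,dhqu,dhsw,dkqu,dkwz,dqvw,dsuw,ehqu,ehsw,eqsz,hvwz] rk=14  ker:hkqu
b_3=(15−14)−0=1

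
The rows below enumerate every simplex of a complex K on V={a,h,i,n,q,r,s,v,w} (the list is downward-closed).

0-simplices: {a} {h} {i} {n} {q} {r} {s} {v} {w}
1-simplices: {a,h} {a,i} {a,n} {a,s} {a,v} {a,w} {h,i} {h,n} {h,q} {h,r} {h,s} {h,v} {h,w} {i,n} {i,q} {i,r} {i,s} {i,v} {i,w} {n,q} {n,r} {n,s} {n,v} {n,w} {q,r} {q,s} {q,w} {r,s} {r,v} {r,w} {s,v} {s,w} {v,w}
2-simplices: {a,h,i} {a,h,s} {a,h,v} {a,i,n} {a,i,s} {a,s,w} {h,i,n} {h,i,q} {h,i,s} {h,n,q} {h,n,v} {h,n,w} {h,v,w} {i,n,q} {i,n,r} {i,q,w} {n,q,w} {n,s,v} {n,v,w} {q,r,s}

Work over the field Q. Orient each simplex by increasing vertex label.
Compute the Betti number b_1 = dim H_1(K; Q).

n_0=9 n_1=33 n_2=20  [Q]
∂1: piv[ah,ai,an,as,av,aw,hq,hr] rk=8  ker:hi,hn,hs,hv,hw,in,iq,ir,is,iv,iw,nq,nr,ns,nv,nw,qr,qs,qw,rs,rv,rw,sv,sw,vw
∂2: piv[ahi,ahs,ahv,ain,ais,asw,hin,hiq,hnq,hnv,hnw,hvw,inr,iqw,nqw,nsv,qrs] rk=17  ker:his,inq,nvw
b_1=(33−8)−17=8

b_1=8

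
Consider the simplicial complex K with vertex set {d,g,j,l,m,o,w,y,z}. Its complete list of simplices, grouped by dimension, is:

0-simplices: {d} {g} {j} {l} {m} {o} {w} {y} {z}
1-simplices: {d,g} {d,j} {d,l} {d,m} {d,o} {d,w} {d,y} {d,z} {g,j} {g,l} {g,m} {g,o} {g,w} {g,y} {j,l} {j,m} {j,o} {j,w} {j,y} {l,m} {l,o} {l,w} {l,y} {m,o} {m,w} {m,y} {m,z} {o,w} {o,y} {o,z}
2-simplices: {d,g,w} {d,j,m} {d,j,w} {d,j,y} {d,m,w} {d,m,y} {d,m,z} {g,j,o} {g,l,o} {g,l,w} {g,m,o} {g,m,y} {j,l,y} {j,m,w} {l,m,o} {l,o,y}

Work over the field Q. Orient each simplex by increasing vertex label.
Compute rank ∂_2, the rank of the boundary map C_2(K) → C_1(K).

n_0=9 n_1=30 n_2=16  [Q]
∂1: piv[dg,dj,dl,dm,do,dw,dy,dz] rk=8  ker:gj,gl,gm,go,gw,gy,jl,jm,jo,jw,jy,lm,lo,lw,ly,mo,mw,my,mz,ow,oy,oz
∂2: piv[dgw,djm,djw,djy,dmw,dmy,dmz,gjo,glo,glw,gmo,gmy,jly,lmo,loy] rk=15  ker:jmw
rk∂_2=15

rank∂_2=15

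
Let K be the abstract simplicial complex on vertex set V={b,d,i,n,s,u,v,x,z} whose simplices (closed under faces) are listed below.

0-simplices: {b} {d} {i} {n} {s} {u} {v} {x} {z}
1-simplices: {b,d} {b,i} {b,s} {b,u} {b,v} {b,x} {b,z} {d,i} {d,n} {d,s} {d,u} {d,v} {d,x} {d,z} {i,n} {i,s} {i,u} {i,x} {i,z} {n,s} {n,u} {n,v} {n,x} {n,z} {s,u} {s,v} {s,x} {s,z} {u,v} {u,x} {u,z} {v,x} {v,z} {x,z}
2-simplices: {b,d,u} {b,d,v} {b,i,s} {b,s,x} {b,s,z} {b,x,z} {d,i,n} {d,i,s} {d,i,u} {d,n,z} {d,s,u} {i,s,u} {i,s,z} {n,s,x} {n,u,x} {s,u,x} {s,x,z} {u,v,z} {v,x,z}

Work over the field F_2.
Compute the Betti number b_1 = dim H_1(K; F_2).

b_1=9

n_0=9 n_1=34 n_2=19  [Z2]
∂1: piv[bd,bi,bs,bu,bv,bx,bz,dn] rk=8  ker:di,ds,du,dv,dx,dz,in,is,iu,ix,iz,ns,nu,nv,nx,nz,su,sv,sx,sz,uv,ux,uz,vx,vz,xz
∂2: piv[bdu,bdv,bis,bsx,bsz,bxz,din,dis,diu,dnz,dsu,isz,nsx,nux,sux,uvz,vxz] rk=17  ker:isu,sxz
b_1=(34−8)−17=9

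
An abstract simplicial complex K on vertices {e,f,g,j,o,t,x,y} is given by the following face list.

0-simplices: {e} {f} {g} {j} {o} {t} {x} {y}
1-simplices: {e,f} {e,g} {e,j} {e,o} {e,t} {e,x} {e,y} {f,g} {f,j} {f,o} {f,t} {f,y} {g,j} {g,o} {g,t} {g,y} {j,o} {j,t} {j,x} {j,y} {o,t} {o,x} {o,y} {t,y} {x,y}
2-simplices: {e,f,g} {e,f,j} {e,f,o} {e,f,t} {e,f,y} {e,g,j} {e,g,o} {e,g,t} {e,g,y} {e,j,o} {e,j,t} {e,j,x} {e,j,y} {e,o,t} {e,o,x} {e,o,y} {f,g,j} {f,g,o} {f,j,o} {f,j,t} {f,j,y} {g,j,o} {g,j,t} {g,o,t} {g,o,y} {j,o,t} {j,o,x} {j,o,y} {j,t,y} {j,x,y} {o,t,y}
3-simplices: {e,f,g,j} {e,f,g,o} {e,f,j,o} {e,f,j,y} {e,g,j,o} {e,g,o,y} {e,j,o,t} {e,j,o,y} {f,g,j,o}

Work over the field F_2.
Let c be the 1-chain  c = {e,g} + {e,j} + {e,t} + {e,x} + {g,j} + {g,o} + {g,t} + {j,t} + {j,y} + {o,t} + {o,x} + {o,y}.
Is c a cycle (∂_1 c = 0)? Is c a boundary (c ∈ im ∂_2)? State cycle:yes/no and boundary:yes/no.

n_0=8 n_1=25 n_2=31 n_3=9  [Z2]
∂1: piv[ef,eg,ej,eo,et,ex,ey] rk=7  ker:fg,fj,fo,ft,fy,gj,go,gt,gy,jo,jt,jx,jy,ot,ox,oy,ty,xy
∂2: piv[efg,efj,efo,eft,efy,egj,ego,egt,egy,ejo,ejt,ejx,ejy,eot,eox,eoy,jty,jxy] rk=18  ker:fgj,fgo,fjo,fjt,fjy,gjo,gjt,got,goy,jot,jox,joy,oty
∂3: piv[efgj,efgo,efjo,efjy,egjo,egoy,ejot,ejoy] rk=8  ker:fgjo
∂1c = 0
c vs im∂2: reduces to 0 ⇒ boundary

cycle:yes boundary:yes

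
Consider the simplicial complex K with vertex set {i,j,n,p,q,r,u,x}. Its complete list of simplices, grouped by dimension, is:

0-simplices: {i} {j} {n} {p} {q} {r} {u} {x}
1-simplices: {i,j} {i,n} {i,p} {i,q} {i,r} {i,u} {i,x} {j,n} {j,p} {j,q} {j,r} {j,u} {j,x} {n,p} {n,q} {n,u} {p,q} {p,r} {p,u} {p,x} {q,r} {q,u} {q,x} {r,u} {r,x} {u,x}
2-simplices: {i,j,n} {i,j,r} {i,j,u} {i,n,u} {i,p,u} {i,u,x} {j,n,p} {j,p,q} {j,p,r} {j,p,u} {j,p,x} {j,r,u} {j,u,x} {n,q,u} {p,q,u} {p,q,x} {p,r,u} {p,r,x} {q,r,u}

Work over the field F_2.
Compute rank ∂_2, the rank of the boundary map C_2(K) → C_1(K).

rank∂_2=18

n_0=8 n_1=26 n_2=19  [Z2]
∂1: piv[ij,in,ip,iq,ir,iu,ix] rk=7  ker:jn,jp,jq,jr,ju,jx,np,nq,nu,pq,pr,pu,px,qr,qu,qx,ru,rx,ux
∂2: piv[ijn,ijr,iju,inu,ipu,iux,jnp,jpq,jpr,jpu,jpx,jru,jux,nqu,pqu,pqx,prx,qru] rk=18  ker:pru
rk∂_2=18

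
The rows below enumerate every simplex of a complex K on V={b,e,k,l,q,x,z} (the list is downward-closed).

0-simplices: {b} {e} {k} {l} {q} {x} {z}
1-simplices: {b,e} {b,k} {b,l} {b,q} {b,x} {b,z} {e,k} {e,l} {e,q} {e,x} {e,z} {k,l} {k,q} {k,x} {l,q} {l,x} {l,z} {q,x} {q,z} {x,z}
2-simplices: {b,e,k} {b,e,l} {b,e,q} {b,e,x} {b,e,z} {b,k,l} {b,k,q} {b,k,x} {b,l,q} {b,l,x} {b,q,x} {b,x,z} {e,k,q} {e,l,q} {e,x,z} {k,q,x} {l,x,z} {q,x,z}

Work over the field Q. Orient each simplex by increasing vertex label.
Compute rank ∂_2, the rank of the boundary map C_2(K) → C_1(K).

n_0=7 n_1=20 n_2=18  [Q]
∂1: piv[be,bk,bl,bq,bx,bz] rk=6  ker:ek,el,eq,ex,ez,kl,kq,kx,lq,lx,lz,qx,qz,xz
∂2: piv[bek,bel,beq,bex,bez,bkl,bkq,bkx,blq,blx,bqx,bxz,lxz,qxz] rk=14  ker:ekq,elq,exz,kqx
rk∂_2=14

rank∂_2=14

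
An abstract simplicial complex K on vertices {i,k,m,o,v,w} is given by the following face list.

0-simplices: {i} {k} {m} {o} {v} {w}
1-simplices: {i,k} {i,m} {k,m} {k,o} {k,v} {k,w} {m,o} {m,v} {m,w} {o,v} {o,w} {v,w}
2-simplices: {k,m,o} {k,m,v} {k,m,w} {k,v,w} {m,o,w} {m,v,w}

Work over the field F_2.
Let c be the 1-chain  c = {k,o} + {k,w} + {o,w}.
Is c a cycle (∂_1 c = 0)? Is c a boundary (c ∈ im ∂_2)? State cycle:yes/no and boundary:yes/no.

n_0=6 n_1=12 n_2=6  [Z2]
∂1: piv[ik,im,ko,kv,kw] rk=5  ker:km,mo,mv,mw,ov,ow,vw
∂2: piv[kmo,kmv,kmw,kvw,mow] rk=5  ker:mvw
∂1c = 0
c vs im∂2: reduces to 0 ⇒ boundary

cycle:yes boundary:yes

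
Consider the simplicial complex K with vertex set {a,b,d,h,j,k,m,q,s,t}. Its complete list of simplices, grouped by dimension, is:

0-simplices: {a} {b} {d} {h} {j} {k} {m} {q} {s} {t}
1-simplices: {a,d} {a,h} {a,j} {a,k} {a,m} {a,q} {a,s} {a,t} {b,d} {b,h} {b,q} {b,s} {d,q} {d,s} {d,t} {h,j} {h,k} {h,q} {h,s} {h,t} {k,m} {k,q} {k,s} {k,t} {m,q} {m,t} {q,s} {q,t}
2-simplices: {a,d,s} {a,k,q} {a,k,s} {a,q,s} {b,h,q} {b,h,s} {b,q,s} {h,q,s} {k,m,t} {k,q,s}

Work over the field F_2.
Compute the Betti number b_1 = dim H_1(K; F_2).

b_1=11

n_0=10 n_1=28 n_2=10  [Z2]
∂1: piv[ad,ah,aj,ak,am,aq,as,at,bd] rk=9  ker:bh,bq,bs,dq,ds,dt,hj,hk,hq,hs,ht,km,kq,ks,kt,mq,mt,qs,qt
∂2: piv[ads,akq,aks,aqs,bhq,bhs,bqs,kmt] rk=8  ker:hqs,kqs
b_1=(28−9)−8=11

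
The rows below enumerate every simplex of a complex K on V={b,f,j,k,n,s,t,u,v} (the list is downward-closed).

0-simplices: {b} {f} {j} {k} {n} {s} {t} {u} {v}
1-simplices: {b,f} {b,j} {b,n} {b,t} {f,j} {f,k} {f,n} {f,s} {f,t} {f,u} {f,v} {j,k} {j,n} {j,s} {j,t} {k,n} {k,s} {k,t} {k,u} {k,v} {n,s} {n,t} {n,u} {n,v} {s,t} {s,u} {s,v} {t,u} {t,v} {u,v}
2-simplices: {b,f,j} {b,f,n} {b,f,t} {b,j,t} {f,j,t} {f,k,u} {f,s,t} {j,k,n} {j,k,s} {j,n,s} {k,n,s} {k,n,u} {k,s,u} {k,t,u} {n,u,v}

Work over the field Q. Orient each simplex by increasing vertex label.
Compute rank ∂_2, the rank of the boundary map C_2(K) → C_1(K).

rank∂_2=13

n_0=9 n_1=30 n_2=15  [Q]
∂1: piv[bf,bj,bn,bt,fk,fs,fu,fv] rk=8  ker:fj,fn,ft,jk,jn,js,jt,kn,ks,kt,ku,kv,ns,nt,nu,nv,st,su,sv,tu,tv,uv
∂2: piv[bfj,bfn,bft,bjt,fku,fst,jkn,jks,jns,knu,ksu,ktu,nuv] rk=13  ker:fjt,kns
rk∂_2=13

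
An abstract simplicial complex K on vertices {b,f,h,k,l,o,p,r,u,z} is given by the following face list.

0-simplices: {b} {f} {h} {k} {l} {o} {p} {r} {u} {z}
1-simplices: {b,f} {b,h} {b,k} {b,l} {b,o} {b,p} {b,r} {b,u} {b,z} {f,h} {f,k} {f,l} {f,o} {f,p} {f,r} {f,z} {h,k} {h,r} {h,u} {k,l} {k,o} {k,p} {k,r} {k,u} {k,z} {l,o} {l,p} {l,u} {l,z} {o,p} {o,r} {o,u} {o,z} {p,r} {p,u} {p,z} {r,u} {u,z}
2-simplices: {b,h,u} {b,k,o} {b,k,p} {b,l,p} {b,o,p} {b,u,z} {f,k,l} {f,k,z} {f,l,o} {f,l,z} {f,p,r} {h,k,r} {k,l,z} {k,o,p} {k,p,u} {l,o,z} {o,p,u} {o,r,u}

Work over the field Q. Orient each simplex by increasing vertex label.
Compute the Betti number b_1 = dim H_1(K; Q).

n_0=10 n_1=38 n_2=18  [Q]
∂1: piv[bf,bh,bk,bl,bo,bp,br,bu,bz] rk=9  ker:fh,fk,fl,fo,fp,fr,fz,hk,hr,hu,kl,ko,kp,kr,ku,kz,lo,lp,lu,lz,op,or,ou,oz,pr,pu,pz,ru,uz
∂2: piv[bhu,bko,bkp,blp,bop,buz,fkl,fkz,flo,flz,fpr,hkr,kpu,loz,opu,oru] rk=16  ker:klz,kop
b_1=(38−9)−16=13

b_1=13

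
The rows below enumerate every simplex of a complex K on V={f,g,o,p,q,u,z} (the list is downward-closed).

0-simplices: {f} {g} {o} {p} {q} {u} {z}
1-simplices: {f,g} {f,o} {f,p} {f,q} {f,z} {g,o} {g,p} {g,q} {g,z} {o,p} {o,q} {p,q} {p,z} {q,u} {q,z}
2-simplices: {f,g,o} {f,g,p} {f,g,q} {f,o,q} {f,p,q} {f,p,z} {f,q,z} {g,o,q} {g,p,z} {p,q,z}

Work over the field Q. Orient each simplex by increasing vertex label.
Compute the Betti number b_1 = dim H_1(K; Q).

b_1=1

n_0=7 n_1=15 n_2=10  [Q]
∂1: piv[fg,fo,fp,fq,fz,qu] rk=6  ker:go,gp,gq,gz,op,oq,pq,pz,qz
∂2: piv[fgo,fgp,fgq,foq,fpq,fpz,fqz,gpz] rk=8  ker:goq,pqz
b_1=(15−6)−8=1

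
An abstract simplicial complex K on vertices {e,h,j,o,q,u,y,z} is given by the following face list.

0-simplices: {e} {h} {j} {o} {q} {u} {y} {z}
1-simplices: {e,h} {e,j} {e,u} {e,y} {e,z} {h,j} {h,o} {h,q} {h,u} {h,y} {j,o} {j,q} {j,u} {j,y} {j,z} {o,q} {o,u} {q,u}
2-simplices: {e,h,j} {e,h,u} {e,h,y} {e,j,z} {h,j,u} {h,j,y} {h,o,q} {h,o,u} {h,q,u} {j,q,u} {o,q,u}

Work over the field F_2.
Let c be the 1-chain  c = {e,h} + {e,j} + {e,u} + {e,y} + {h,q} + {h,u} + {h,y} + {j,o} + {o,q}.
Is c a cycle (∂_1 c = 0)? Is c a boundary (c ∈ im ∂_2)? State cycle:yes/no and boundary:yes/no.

cycle:yes boundary:no

n_0=8 n_1=18 n_2=11  [Z2]
∂1: piv[eh,ej,eu,ey,ez,ho,hq] rk=7  ker:hj,hu,hy,jo,jq,ju,jy,jz,oq,ou,qu
∂2: piv[ehj,ehu,ehy,ejz,hju,hjy,hoq,hou,hqu,jqu] rk=10  ker:oqu
∂1c = 0
c vs im∂2: residual ≠ 0 ⇒ not boundary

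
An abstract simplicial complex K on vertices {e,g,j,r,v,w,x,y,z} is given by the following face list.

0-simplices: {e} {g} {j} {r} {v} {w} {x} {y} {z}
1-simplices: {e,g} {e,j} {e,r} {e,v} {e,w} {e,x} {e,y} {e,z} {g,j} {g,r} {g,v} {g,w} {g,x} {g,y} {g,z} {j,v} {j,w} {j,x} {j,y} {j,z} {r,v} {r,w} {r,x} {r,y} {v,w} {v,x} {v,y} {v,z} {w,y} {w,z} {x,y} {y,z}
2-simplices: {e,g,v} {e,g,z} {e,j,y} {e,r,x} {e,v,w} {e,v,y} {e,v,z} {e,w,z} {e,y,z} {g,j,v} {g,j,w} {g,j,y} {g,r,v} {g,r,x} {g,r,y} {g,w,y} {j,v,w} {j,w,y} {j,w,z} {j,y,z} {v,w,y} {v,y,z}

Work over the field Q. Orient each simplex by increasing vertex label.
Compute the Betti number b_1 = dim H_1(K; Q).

n_0=9 n_1=32 n_2=22  [Q]
∂1: piv[eg,ej,er,ev,ew,ex,ey,ez] rk=8  ker:gj,gr,gv,gw,gx,gy,gz,jv,jw,jx,jy,jz,rv,rw,rx,ry,vw,vx,vy,vz,wy,wz,xy,yz
∂2: piv[egv,egz,ejy,erx,evw,evy,evz,ewz,eyz,gjv,gjw,gjy,grv,grx,gry,gwy,jvw,jwz,jyz] rk=19  ker:jwy,vwy,vyz
b_1=(32−8)−19=5

b_1=5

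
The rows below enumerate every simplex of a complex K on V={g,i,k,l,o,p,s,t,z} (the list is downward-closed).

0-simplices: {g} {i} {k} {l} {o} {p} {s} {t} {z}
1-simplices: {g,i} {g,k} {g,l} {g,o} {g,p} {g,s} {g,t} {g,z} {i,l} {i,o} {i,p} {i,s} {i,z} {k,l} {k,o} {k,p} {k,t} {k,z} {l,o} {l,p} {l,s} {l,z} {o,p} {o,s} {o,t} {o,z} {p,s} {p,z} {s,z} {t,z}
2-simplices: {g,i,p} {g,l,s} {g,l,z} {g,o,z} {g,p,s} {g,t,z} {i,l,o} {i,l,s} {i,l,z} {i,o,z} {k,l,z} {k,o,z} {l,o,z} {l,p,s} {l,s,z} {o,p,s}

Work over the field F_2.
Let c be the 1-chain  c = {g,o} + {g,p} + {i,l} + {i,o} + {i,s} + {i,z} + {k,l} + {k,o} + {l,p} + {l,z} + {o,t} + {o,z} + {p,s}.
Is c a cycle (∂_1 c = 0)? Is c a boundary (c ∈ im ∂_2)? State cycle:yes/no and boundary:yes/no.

n_0=9 n_1=30 n_2=16  [Z2]
∂1: piv[gi,gk,gl,go,gp,gs,gt,gz] rk=8  ker:il,io,ip,is,iz,kl,ko,kp,kt,kz,lo,lp,ls,lz,op,os,ot,oz,ps,pz,sz,tz
∂2: piv[gip,gls,glz,goz,gps,gtz,ilo,ils,ilz,ioz,klz,koz,lps,lsz,ops] rk=15  ker:loz
∂1c = {o} + {p} + {t} + {z}

cycle:no boundary:no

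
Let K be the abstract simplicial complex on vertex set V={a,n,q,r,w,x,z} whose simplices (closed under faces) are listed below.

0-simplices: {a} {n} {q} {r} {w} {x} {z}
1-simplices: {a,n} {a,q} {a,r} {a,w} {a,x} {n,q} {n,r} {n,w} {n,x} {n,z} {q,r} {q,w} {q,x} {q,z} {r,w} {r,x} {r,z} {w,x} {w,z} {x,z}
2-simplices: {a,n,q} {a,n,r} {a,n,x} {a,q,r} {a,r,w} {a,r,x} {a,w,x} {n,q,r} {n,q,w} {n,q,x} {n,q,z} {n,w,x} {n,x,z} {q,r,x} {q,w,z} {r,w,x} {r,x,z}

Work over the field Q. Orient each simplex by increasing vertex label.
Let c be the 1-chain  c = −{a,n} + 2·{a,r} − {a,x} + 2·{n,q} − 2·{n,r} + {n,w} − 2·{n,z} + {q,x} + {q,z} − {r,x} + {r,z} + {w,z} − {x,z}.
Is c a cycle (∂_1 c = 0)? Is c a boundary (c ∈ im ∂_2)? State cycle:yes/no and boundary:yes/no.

n_0=7 n_1=20 n_2=17  [Q]
∂1: piv[an,aq,ar,aw,ax,nz] rk=6  ker:nq,nr,nw,nx,qr,qw,qx,qz,rw,rx,rz,wx,wz,xz
∂2: piv[anq,anr,anx,aqr,arw,arx,awx,nqw,nqx,nqz,nwx,nxz,qwz,rxz] rk=14  ker:nqr,qrx,rwx
∂1c = 0
c vs im∂2: reduces to 0 ⇒ boundary

cycle:yes boundary:yes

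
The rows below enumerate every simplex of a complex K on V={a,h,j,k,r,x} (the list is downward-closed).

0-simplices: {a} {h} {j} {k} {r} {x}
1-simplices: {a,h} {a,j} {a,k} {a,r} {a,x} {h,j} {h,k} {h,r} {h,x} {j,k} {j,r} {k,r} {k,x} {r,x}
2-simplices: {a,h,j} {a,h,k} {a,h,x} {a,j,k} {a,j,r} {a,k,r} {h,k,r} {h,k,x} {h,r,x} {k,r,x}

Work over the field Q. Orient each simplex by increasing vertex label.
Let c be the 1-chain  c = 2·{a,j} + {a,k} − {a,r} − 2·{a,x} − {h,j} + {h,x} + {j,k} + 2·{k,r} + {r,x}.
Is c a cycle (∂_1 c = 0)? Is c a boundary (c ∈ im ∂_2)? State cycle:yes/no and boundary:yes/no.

n_0=6 n_1=14 n_2=10  [Q]
∂1: piv[ah,aj,ak,ar,ax] rk=5  ker:hj,hk,hr,hx,jk,jr,kr,kx,rx
∂2: piv[ahj,ahk,ahx,ajk,ajr,akr,hkr,hkx,hrx] rk=9  ker:krx
∂1c = 0
c vs im∂2: reduces to 0 ⇒ boundary

cycle:yes boundary:yes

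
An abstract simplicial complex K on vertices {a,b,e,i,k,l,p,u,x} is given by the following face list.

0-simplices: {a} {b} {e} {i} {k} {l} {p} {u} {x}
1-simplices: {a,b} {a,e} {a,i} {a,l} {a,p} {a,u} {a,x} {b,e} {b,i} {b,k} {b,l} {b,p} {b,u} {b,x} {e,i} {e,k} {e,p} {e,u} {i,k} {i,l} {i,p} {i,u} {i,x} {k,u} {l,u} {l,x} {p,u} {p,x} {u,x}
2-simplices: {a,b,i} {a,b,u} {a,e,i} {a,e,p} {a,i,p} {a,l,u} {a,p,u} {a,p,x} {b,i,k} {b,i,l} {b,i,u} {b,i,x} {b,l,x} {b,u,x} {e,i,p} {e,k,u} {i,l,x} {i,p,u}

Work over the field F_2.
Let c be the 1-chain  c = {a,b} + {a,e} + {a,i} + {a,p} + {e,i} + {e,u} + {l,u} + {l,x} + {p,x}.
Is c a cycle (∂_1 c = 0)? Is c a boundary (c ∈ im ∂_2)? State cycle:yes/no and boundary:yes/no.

cycle:no boundary:no

n_0=9 n_1=29 n_2=18  [Z2]
∂1: piv[ab,ae,ai,al,ap,au,ax,bk] rk=8  ker:be,bi,bl,bp,bu,bx,ei,ek,ep,eu,ik,il,ip,iu,ix,ku,lu,lx,pu,px,ux
∂2: piv[abi,abu,aei,aep,aip,alu,apu,apx,bik,bil,biu,bix,blx,bux,eku] rk=15  ker:eip,ilx,ipu
∂1c = {b} + {e}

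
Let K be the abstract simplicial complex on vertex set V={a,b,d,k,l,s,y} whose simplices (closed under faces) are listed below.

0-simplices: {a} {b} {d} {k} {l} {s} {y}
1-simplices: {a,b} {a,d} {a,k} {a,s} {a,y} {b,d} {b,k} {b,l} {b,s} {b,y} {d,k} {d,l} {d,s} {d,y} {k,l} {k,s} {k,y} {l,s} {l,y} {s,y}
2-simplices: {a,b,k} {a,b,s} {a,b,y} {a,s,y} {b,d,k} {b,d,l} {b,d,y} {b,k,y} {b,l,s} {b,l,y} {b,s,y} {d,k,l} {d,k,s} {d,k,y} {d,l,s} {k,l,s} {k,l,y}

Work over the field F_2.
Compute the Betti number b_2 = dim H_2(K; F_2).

b_2=4

n_0=7 n_1=20 n_2=17  [Z2]
∂1: piv[ab,ad,ak,as,ay,bl] rk=6  ker:bd,bk,bs,by,dk,dl,ds,dy,kl,ks,ky,ls,ly,sy
∂2: piv[abk,abs,aby,asy,bdk,bdl,bdy,bky,bls,bly,dkl,dks,dls] rk=13  ker:bsy,dky,kls,kly
b_2=(17−13)−0=4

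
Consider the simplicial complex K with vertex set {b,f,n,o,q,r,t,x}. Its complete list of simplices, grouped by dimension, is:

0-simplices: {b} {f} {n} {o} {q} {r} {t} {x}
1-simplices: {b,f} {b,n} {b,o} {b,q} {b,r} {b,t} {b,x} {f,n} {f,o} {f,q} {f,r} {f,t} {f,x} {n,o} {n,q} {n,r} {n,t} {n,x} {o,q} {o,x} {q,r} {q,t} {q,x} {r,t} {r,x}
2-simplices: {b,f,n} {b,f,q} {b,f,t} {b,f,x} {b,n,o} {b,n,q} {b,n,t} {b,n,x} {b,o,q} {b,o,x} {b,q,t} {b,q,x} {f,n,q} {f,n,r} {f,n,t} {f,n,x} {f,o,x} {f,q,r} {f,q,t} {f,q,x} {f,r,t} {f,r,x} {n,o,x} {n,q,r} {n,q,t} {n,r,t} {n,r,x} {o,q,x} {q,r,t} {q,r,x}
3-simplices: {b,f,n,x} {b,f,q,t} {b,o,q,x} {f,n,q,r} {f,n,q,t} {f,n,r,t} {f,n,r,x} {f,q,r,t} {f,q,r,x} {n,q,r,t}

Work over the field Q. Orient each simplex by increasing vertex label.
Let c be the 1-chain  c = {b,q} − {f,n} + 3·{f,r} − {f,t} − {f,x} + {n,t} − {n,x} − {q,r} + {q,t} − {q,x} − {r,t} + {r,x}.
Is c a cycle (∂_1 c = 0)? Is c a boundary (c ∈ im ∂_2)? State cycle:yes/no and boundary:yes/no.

n_0=8 n_1=25 n_2=30 n_3=10  [Q]
∂1: piv[bf,bn,bo,bq,br,bt,bx] rk=7  ker:fn,fo,fq,fr,ft,fx,no,nq,nr,nt,nx,oq,ox,qr,qt,qx,rt,rx
∂2: piv[bfn,bfq,bft,bfx,bno,bnq,bnt,bnx,boq,box,bqt,bqx,fnr,fox,fqr,frt,frx] rk=17  ker:fnq,fnt,fnx,fqt,fqx,nox,nqr,nqt,nrt,nrx,oqx,qrt,qrx
∂3: piv[bfnx,bfqt,boqx,fnqr,fnqt,fnrt,fnrx,fqrt,fqrx] rk=9  ker:nqrt
∂1c = −{b} − {n} + 2·{q} + 2·{r} − 2·{x}

cycle:no boundary:no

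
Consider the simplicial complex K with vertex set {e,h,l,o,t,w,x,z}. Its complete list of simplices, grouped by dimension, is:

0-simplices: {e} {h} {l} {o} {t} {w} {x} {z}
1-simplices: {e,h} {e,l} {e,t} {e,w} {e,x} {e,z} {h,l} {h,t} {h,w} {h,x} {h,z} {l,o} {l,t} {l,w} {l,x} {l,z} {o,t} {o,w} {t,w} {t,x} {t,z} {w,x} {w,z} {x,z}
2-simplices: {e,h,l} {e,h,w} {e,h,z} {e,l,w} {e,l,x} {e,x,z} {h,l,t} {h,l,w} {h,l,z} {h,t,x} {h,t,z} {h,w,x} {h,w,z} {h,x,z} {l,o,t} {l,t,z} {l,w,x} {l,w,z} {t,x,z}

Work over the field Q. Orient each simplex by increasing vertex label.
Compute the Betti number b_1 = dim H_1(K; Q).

b_1=3

n_0=8 n_1=24 n_2=19  [Q]
∂1: piv[eh,el,et,ew,ex,ez,lo] rk=7  ker:hl,ht,hw,hx,hz,lt,lw,lx,lz,ot,ow,tw,tx,tz,wx,wz,xz
∂2: piv[ehl,ehw,ehz,elw,elx,exz,hlt,hlz,htx,htz,hwx,hwz,hxz,lot] rk=14  ker:hlw,ltz,lwx,lwz,txz
b_1=(24−7)−14=3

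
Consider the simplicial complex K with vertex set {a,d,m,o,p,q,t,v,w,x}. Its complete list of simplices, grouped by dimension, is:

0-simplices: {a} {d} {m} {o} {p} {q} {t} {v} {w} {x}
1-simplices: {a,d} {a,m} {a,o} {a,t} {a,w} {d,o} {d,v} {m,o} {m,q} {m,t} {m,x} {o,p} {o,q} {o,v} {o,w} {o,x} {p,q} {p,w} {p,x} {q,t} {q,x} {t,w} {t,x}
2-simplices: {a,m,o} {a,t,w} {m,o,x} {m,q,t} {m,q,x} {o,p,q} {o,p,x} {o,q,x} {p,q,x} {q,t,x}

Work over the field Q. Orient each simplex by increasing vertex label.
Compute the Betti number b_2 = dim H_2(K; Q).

b_2=1

n_0=10 n_1=23 n_2=10  [Q]
∂1: piv[ad,am,ao,at,aw,dv,mq,mx,op] rk=9  ker:do,mo,mt,oq,ov,ow,ox,pq,pw,px,qt,qx,tw,tx
∂2: piv[amo,atw,mox,mqt,mqx,opq,opx,oqx,qtx] rk=9  ker:pqx
b_2=(10−9)−0=1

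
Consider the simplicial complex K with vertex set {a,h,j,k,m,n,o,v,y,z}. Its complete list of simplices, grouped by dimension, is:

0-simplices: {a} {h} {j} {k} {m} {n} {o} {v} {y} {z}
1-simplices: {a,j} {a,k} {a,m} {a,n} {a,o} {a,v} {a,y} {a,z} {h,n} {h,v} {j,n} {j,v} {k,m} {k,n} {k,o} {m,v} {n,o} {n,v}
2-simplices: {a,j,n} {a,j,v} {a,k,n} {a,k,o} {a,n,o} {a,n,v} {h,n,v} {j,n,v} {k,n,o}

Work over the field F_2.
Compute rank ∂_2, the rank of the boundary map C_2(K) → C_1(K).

rank∂_2=7

n_0=10 n_1=18 n_2=9  [Z2]
∂1: piv[aj,ak,am,an,ao,av,ay,az,hn] rk=9  ker:hv,jn,jv,km,kn,ko,mv,no,nv
∂2: piv[ajn,ajv,akn,ako,ano,anv,hnv] rk=7  ker:jnv,kno
rk∂_2=7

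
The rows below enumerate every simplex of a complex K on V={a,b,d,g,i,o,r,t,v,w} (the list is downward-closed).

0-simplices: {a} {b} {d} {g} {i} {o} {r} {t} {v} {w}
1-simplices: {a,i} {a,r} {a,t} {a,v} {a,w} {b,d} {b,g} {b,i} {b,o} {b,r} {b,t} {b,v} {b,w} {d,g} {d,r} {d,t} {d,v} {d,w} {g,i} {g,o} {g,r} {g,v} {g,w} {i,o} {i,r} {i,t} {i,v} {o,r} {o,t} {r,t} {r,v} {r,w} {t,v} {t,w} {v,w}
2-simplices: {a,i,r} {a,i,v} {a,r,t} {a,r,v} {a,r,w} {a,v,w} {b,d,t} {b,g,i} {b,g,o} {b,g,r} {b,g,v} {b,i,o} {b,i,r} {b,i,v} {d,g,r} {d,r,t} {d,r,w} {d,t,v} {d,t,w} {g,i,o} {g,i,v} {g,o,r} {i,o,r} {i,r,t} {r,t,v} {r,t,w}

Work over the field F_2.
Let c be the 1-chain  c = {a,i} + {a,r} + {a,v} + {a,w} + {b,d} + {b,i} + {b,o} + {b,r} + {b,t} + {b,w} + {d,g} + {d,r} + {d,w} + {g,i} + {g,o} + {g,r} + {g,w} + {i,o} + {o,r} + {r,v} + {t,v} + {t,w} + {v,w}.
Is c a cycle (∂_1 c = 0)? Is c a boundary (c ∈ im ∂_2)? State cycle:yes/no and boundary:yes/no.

n_0=10 n_1=35 n_2=26  [Z2]
∂1: piv[ai,ar,at,av,aw,bd,bg,bi,bo] rk=9  ker:br,bt,bv,bw,dg,dr,dt,dv,dw,gi,go,gr,gv,gw,io,ir,it,iv,or,ot,rt,rv,rw,tv,tw,vw
∂2: piv[air,aiv,art,arv,arw,avw,bdt,bgi,bgo,bgr,bgv,bio,bir,biv,dgr,drt,drw,dtv,dtw,gor,irt,rtv] rk=22  ker:gio,giv,ior,rtw
∂1c = {g} + {t}

cycle:no boundary:no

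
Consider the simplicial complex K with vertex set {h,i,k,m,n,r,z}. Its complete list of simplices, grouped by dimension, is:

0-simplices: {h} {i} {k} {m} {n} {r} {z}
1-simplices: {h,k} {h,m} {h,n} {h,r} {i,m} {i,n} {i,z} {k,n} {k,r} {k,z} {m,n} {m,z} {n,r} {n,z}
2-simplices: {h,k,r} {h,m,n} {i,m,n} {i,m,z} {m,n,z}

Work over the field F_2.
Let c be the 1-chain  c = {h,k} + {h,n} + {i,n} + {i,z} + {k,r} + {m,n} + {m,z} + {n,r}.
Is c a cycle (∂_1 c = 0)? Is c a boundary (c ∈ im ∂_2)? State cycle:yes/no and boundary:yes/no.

n_0=7 n_1=14 n_2=5  [Z2]
∂1: piv[hk,hm,hn,hr,im,iz] rk=6  ker:in,kn,kr,kz,mn,mz,nr,nz
∂2: piv[hkr,hmn,imn,imz,mnz] rk=5
∂1c = 0
c vs im∂2: residual ≠ 0 ⇒ not boundary

cycle:yes boundary:no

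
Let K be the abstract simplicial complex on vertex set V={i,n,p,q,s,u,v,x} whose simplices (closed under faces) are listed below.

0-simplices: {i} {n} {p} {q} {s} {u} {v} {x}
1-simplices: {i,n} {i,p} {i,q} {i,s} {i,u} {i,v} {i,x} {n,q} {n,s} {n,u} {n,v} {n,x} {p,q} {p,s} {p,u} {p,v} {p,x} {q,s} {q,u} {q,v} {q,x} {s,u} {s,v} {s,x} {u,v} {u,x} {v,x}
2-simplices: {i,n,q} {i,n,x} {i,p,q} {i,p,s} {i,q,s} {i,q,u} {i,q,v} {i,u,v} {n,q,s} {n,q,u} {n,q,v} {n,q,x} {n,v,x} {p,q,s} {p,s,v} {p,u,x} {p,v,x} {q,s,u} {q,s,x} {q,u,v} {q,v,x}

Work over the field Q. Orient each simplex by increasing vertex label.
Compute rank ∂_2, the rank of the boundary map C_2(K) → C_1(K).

n_0=8 n_1=27 n_2=21  [Q]
∂1: piv[in,ip,iq,is,iu,iv,ix] rk=7  ker:nq,ns,nu,nv,nx,pq,ps,pu,pv,px,qs,qu,qv,qx,su,sv,sx,uv,ux,vx
∂2: piv[inq,inx,ipq,ips,iqs,iqu,iqv,iuv,nqs,nqu,nqv,nqx,nvx,psv,pux,pvx,qsu,qsx] rk=18  ker:pqs,quv,qvx
rk∂_2=18

rank∂_2=18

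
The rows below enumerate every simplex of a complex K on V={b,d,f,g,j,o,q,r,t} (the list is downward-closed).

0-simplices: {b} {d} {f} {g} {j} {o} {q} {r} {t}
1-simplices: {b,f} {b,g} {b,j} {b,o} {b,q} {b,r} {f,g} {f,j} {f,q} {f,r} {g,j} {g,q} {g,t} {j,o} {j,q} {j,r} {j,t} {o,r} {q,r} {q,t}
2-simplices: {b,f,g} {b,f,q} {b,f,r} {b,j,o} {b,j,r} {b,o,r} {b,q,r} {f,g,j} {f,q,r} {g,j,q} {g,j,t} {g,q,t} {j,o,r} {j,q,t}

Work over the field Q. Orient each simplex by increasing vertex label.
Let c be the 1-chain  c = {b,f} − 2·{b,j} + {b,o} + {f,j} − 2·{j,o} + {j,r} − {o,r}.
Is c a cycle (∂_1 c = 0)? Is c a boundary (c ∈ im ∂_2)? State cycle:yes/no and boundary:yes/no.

n_0=9 n_1=20 n_2=14  [Q]
∂1: piv[bf,bg,bj,bo,bq,br,gt] rk=7  ker:fg,fj,fq,fr,gj,gq,jo,jq,jr,jt,or,qr,qt
∂2: piv[bfg,bfq,bfr,bjo,bjr,bor,bqr,fgj,gjq,gjt,gqt] rk=11  ker:fqr,jor,jqt
∂1c = 0
c vs im∂2: residual ≠ 0 ⇒ not boundary

cycle:yes boundary:no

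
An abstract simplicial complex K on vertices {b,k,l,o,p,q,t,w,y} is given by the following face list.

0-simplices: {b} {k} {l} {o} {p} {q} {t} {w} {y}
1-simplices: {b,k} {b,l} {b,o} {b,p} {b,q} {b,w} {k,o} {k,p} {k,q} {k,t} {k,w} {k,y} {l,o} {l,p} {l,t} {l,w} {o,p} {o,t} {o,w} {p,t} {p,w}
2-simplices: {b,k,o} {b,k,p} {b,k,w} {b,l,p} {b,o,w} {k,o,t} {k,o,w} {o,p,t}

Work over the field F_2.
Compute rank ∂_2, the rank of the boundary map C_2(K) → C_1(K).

n_0=9 n_1=21 n_2=8  [Z2]
∂1: piv[bk,bl,bo,bp,bq,bw,kt,ky] rk=8  ker:ko,kp,kq,kw,lo,lp,lt,lw,op,ot,ow,pt,pw
∂2: piv[bko,bkp,bkw,blp,bow,kot,opt] rk=7  ker:kow
rk∂_2=7

rank∂_2=7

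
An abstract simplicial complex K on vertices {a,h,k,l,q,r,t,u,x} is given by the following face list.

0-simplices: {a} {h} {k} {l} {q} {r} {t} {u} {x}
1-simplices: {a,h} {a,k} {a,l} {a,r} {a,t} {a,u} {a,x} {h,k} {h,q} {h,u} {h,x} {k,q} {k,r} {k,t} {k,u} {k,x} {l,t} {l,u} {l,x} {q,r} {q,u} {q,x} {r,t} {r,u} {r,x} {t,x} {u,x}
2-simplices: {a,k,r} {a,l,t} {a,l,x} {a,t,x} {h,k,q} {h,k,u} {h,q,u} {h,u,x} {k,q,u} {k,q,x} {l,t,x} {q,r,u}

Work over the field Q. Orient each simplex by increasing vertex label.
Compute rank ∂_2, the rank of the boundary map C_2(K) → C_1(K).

n_0=9 n_1=27 n_2=12  [Q]
∂1: piv[ah,ak,al,ar,at,au,ax,hq] rk=8  ker:hk,hu,hx,kq,kr,kt,ku,kx,lt,lu,lx,qr,qu,qx,rt,ru,rx,tx,ux
∂2: piv[akr,alt,alx,atx,hkq,hku,hqu,hux,kqx,qru] rk=10  ker:kqu,ltx
rk∂_2=10

rank∂_2=10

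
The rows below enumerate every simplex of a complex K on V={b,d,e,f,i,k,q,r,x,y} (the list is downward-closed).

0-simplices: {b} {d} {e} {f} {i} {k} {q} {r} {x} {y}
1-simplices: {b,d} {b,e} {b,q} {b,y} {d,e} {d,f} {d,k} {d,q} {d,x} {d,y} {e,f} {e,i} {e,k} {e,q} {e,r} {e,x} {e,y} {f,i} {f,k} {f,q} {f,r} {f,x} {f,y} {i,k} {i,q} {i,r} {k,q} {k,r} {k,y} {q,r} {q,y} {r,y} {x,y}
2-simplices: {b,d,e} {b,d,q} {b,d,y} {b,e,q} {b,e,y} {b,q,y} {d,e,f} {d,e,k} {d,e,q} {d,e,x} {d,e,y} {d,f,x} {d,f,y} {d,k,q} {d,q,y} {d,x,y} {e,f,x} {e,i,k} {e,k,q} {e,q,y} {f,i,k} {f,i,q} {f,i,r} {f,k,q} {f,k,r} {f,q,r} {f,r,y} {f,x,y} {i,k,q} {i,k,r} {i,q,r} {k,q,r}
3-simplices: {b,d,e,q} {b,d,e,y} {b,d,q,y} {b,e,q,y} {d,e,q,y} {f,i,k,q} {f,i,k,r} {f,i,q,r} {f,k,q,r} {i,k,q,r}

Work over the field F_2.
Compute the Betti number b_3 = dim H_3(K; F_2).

b_3=2

n_0=10 n_1=33 n_2=32 n_3=10  [Z2]
∂1: piv[bd,be,bq,by,df,dk,dx,ei,er] rk=9  ker:de,dq,dy,ef,ek,eq,ex,ey,fi,fk,fq,fr,fx,fy,ik,iq,ir,kq,kr,ky,qr,qy,ry,xy
∂2: piv[bde,bdq,bdy,beq,bey,bqy,def,dek,dex,dfx,dfy,dkq,dxy,eik,fik,fiq,fir,fkq,fkr,fqr,fry] rk=21  ker:deq,dey,dqy,efx,ekq,eqy,fxy,ikq,ikr,iqr,kqr
∂3: piv[bdeq,bdey,bdqy,beqy,fikq,fikr,fiqr,fkqr] rk=8  ker:deqy,ikqr
b_3=(10−8)−0=2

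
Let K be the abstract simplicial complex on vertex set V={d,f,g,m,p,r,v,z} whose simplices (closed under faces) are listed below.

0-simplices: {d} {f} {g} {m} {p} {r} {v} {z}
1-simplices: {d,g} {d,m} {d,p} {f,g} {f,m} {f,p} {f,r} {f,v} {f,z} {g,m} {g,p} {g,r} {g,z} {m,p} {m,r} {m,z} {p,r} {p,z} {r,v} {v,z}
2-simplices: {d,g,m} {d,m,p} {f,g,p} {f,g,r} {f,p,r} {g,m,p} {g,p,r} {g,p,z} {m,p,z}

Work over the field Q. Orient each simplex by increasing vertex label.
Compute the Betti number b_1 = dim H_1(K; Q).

n_0=8 n_1=20 n_2=9  [Q]
∂1: piv[dg,dm,dp,fg,fr,fv,fz] rk=7  ker:fm,fp,gm,gp,gr,gz,mp,mr,mz,pr,pz,rv,vz
∂2: piv[dgm,dmp,fgp,fgr,fpr,gmp,gpz,mpz] rk=8  ker:gpr
b_1=(20−7)−8=5

b_1=5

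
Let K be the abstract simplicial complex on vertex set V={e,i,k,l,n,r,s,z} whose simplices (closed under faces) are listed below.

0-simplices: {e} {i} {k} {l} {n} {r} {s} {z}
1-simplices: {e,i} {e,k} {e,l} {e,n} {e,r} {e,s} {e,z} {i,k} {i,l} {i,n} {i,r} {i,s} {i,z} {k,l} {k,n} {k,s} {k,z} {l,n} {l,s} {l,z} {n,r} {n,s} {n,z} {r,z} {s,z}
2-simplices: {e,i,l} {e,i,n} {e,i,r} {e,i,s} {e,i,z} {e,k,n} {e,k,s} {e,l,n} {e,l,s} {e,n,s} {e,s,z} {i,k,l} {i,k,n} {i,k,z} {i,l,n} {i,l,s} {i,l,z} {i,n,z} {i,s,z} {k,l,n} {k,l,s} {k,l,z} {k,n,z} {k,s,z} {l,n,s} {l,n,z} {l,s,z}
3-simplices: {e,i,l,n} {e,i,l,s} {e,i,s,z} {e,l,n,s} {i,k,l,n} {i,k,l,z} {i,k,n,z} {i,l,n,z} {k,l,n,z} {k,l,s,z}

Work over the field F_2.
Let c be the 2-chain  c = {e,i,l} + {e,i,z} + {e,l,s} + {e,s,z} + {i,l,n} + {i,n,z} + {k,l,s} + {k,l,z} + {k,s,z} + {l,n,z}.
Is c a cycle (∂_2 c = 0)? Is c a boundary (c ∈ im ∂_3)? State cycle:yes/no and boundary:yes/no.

cycle:yes boundary:no

n_0=8 n_1=25 n_2=27 n_3=10  [Z2]
∂1: piv[ei,ek,el,en,er,es,ez] rk=7  ker:ik,il,in,ir,is,iz,kl,kn,ks,kz,ln,ls,lz,nr,ns,nz,rz,sz
∂2: piv[eil,ein,eir,eis,eiz,ekn,eks,eln,els,ens,esz,ikl,ikn,ikz,ilz,inz] rk=16  ker:iln,ils,isz,kln,kls,klz,knz,ksz,lns,lnz,lsz
∂3: piv[eiln,eils,eisz,elns,ikln,iklz,iknz,ilnz,klsz] rk=9  ker:klnz
∂2c = 0
c vs im∂3: residual ≠ 0 ⇒ not boundary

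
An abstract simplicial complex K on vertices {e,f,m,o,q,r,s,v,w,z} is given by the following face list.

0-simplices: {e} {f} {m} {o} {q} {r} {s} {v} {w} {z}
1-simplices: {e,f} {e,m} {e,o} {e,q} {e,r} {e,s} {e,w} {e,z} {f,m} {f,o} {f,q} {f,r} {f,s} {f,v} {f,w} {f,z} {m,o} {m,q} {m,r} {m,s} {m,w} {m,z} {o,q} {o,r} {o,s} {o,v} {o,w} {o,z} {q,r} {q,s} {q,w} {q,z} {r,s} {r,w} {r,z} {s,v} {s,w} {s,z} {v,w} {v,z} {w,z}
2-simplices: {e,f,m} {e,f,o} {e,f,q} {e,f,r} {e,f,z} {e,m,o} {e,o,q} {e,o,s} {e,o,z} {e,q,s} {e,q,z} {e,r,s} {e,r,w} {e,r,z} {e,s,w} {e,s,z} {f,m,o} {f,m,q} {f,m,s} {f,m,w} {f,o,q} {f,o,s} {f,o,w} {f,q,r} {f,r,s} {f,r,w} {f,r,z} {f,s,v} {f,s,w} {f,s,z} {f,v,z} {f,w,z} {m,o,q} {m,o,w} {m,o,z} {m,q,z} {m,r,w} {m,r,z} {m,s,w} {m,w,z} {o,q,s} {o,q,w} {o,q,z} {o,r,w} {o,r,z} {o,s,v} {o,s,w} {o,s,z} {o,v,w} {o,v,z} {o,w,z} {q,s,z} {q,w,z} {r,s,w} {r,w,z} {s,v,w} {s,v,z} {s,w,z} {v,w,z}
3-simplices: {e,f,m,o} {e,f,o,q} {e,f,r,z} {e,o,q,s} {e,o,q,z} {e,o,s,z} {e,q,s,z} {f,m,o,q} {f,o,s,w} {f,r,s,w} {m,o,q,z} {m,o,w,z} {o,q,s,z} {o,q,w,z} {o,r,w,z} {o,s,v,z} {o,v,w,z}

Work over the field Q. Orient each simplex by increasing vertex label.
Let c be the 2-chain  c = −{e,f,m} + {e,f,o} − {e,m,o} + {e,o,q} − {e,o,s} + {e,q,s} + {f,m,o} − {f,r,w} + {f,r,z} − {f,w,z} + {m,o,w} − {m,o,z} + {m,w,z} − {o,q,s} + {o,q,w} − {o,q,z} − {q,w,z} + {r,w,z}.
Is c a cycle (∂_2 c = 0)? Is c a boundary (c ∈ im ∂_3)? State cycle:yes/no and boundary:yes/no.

n_0=10 n_1=41 n_2=59 n_3=17  [Q]
∂1: piv[ef,em,eo,eq,er,es,ew,ez,fv] rk=9  ker:fm,fo,fq,fr,fs,fw,fz,mo,mq,mr,ms,mw,mz,oq,or,os,ov,ow,oz,qr,qs,qw,qz,rs,rw,rz,sv,sw,sz,vw,vz,wz
∂2: piv[efm,efo,efq,efr,efz,emo,eoq,eos,eoz,eqs,eqz,ers,erw,erz,esw,esz,fmq,fms,fmw,fos,fow,fqr,frw,fsv,fvz,fwz,moz,mrw,oqw,orw,osv,ovw] rk=32  ker:fmo,foq,frs,frz,fsw,fsz,moq,mow,mqz,mrz,msw,mwz,oqs,oqz,orz,osw,osz,ovz,owz,qsz,qwz,rsw,rwz,svw,svz,swz,vwz
∂3: piv[efmo,efoq,efrz,eoqs,eoqz,eosz,eqsz,fmoq,fosw,frsw,moqz,mowz,oqwz,orwz,osvz,ovwz] rk=16  ker:oqsz
∂2c = 0
c vs im∂3: residual ≠ 0 ⇒ not boundary

cycle:yes boundary:no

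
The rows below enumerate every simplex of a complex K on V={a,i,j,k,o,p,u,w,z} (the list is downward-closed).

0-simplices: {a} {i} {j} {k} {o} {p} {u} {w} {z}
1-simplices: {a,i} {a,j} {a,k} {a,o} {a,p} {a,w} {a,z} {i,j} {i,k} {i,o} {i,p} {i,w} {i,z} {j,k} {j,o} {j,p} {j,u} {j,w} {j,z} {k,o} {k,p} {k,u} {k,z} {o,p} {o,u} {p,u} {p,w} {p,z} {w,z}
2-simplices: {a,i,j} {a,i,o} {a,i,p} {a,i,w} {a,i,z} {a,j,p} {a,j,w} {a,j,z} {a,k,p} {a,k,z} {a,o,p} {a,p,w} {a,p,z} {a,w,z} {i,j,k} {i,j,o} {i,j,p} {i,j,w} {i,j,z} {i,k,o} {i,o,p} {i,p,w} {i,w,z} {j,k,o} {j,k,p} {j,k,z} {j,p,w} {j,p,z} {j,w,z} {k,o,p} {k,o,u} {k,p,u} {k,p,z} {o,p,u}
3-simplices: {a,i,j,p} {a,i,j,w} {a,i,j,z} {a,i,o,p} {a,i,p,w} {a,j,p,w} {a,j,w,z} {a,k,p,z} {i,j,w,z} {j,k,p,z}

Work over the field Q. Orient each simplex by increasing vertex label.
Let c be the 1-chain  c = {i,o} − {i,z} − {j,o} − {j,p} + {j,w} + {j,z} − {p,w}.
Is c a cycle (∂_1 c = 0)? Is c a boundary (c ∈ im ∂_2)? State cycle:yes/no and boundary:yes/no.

n_0=9 n_1=29 n_2=34 n_3=10  [Q]
∂1: piv[ai,aj,ak,ao,ap,aw,az,ju] rk=8  ker:ij,ik,io,ip,iw,iz,jk,jo,jp,jw,jz,ko,kp,ku,kz,op,ou,pu,pw,pz,wz
∂2: piv[aij,aio,aip,aiw,aiz,ajp,ajw,ajz,akp,akz,aop,apw,apz,awz,ijk,ijo,iko,jkp,kou,kpu] rk=20  ker:ijp,ijw,ijz,iop,ipw,iwz,jko,jkz,jpw,jpz,jwz,kop,kpz,opu
∂3: piv[aijp,aijw,aijz,aiop,aipw,ajpw,ajwz,akpz,ijwz,jkpz] rk=10
∂1c = 0
c vs im∂2: reduces to 0 ⇒ boundary

cycle:yes boundary:yes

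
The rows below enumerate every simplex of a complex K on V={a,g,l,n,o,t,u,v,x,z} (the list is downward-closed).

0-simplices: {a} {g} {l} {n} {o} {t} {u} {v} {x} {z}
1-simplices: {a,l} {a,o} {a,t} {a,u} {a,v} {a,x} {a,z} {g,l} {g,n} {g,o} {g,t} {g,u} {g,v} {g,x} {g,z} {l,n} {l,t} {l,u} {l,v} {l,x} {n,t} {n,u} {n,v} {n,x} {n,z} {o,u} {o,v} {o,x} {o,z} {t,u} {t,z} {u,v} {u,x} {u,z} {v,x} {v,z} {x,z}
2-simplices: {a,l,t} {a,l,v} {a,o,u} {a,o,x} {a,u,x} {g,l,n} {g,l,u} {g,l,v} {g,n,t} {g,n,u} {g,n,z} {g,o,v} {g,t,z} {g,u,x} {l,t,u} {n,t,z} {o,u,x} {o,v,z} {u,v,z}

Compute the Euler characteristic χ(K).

n_0=10 n_1=37 n_2=19
χ=+10−37+19=-8

χ(K)=-8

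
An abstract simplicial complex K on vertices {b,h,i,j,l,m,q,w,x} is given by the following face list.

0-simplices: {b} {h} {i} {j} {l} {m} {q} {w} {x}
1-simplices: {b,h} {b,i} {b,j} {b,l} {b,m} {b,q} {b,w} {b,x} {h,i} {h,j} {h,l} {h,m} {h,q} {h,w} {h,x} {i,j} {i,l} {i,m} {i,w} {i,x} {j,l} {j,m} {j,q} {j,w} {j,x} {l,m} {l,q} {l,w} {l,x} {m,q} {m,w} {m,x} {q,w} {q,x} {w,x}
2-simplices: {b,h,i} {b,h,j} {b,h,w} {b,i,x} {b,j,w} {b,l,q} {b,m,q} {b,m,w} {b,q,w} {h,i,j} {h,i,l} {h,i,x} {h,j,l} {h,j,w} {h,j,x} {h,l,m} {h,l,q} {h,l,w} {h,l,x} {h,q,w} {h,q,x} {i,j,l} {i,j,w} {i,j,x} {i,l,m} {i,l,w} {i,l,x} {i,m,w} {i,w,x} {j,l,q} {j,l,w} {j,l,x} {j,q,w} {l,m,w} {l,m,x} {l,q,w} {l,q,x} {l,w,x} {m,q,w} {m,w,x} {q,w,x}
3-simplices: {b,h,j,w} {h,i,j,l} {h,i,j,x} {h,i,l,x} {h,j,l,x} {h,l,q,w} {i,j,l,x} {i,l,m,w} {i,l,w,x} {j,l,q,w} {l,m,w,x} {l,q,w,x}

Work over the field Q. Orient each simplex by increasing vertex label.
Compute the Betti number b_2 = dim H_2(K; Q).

b_2=4

n_0=9 n_1=35 n_2=41 n_3=12  [Q]
∂1: piv[bh,bi,bj,bl,bm,bq,bw,bx] rk=8  ker:hi,hj,hl,hm,hq,hw,hx,ij,il,im,iw,ix,jl,jm,jq,jw,jx,lm,lq,lw,lx,mq,mw,mx,qw,qx,wx
∂2: piv[bhi,bhj,bhw,bix,bjw,blq,bmq,bmw,bqw,hij,hil,hix,hjl,hjx,hlm,hlq,hlw,hlx,hqw,hqx,ijw,ilm,imw,iwx,jlq,lmx] rk=26  ker:hjw,ijl,ijx,ilw,ilx,jlw,jlx,jqw,lmw,lqw,lqx,lwx,mqw,mwx,qwx
∂3: piv[bhjw,hijl,hijx,hilx,hjlx,hlqw,ilmw,ilwx,jlqw,lmwx,lqwx] rk=11  ker:ijlx
b_2=(41−26)−11=4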